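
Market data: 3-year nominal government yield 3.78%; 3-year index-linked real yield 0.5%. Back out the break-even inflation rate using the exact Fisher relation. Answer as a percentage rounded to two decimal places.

(1 + π) = (1 + i)/(1 + r) = 1.03780 / 1.00500 = 1.032637
Break-even inflation = 1.032637 − 1 → 3.26%.

3.26%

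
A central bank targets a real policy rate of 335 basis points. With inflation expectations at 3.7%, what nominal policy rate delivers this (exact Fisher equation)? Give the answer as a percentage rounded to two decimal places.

7.17%

(1 + i) = (1 + r)(1 + π) = 1.03350 × 1.03700 = 1.0717395
i = 1.0717395 − 1, so the required nominal rate is 7.17%.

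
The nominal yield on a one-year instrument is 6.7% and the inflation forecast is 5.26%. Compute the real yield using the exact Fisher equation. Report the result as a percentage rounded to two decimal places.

1 + r = 1.06700 / 1.05260 = 1.013680
r = 1.013680 − 1 = 1.3680%, i.e. 1.37%.

1.37%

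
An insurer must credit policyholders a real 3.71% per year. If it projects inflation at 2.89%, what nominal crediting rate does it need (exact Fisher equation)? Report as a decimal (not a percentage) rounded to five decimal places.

(1 + i) = (1 + r)(1 + π) = 1.03710 × 1.02890 = 1.06707219
i = 1.06707219 − 1, so the required nominal rate is 0.06707.

0.06707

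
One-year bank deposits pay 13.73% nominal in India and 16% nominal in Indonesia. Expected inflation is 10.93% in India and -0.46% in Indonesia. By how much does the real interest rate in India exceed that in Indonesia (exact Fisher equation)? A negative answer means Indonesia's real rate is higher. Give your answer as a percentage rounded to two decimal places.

India: (1 + 0.1373)/(1 + 0.1093) − 1 = 2.5241%
Indonesia: (1 + 0.1600)/(1 − 0.0046) − 1 = 16.5361%
Differential = 2.5241% − 16.5361% = -14.0120% → -14.01%.

-14.01%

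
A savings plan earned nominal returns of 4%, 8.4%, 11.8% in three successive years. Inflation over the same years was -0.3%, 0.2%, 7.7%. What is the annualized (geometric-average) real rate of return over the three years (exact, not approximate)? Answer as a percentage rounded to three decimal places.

Compound the nominal returns: 1.0400 × 1.0840 × 1.1180 = 1.260388480.
Compound inflation: 0.9970 × 1.0020 × 1.0770 = 1.075916538.
Deflate: 1.260388480 / 1.075916538 = 1.171455625.
Annualized real rate = 1.171455625^(1/3) − 1 = 5.41651% → 5.417%.

5.417%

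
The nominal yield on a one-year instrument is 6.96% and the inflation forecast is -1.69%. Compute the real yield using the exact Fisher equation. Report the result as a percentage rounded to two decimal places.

8.80%

1 + r = 1.06960 / 0.98310 = 1.087987
r = 1.087987 − 1 = 8.7987%, i.e. 8.80%.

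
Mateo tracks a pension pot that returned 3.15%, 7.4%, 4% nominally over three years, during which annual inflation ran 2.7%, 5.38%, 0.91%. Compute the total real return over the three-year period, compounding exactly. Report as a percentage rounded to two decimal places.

5.50%

Compound the nominal returns: 1.0315 × 1.0740 × 1.0400 = 1.152144.
Compound inflation: 1.0270 × 1.0538 × 1.0091 = 1.092101.
Deflate: 1.152144 / 1.092101 = 1.054979.
Total real return = 1.054979 − 1 → 5.50%.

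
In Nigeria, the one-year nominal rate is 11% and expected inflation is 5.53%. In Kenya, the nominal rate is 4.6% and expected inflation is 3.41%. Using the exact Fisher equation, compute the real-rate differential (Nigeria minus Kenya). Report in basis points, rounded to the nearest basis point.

403 basis points

Nigeria: (1 + 0.1100)/(1 + 0.0553) − 1 = 5.1834%
Kenya: (1 + 0.0460)/(1 + 0.0341) − 1 = 1.1508%
Differential = 5.1834% − 1.1508% = 4.0326% → 403 basis points.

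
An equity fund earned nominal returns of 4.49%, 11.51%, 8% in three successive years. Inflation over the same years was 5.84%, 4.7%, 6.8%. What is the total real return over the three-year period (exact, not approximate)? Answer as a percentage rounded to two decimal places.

Nominal growth factor = 1.0449 × 1.1151 × 1.0800 = 1.258381
Price-level growth factor = 1.0584 × 1.0470 × 1.0680 = 1.183499
Real growth factor = 1.258381 / 1.183499 = 1.063272
Total real return = 1.063272 − 1 → 6.33%.

6.33%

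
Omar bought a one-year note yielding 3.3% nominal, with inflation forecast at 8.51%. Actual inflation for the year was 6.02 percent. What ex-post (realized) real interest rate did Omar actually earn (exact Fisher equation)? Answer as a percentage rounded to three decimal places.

Ex-post: (1 + 0.0330)/(1 + 0.0602) − 1 = -2.5656%
So the realized real rate is -2.566%.

-2.566%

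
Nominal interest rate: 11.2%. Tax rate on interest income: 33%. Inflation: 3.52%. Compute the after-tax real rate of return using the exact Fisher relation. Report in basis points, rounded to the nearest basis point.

After-tax nominal return = 11.2% × (1 − 0.33) = 7.5040%.
1 + r = 1.07504 / 1.03520 = 1.038485
After-tax real rate = 1.038485 − 1 → 385 basis points.

385 basis points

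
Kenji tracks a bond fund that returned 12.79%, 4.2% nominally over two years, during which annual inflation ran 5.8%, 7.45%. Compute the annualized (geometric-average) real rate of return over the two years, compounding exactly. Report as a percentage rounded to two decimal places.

Nominal growth factor = 1.1279 × 1.0420 = 1.17527180
Price-level growth factor = 1.0580 × 1.0745 = 1.13682100
Real growth factor = 1.17527180 / 1.13682100 = 1.03382309
Annualized real rate = 1.03382309^(1/2) − 1 = 1.6771% → 1.68%.

1.68%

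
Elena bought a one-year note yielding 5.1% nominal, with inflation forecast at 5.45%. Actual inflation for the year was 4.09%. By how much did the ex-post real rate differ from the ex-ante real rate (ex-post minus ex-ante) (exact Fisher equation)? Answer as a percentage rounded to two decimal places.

1.30%

Ex-ante: (1 + 0.0510)/(1 + 0.0545) − 1 = -0.3319%
Ex-post: (1 + 0.0510)/(1 + 0.0409) − 1 = 0.9703%
Difference (ex-post − ex-ante) = 1.3022% → 1.30%.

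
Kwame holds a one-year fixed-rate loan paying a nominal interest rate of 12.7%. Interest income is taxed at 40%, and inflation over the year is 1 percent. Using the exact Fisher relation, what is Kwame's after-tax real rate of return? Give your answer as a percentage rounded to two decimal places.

6.55%

After-tax nominal return = 12.7% × (1 − 0.4) = 7.6200%.
1 + r = 1.07620 / 1.01000 = 1.065545
After-tax real rate = 1.065545 − 1 → 6.55%.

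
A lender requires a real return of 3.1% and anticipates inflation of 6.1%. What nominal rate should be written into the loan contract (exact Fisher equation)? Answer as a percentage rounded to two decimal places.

9.39%

(1 + i) = (1 + r)(1 + π) = 1.03100 × 1.06100 = 1.093891
i = 1.093891 − 1, so the required nominal rate is 9.39%.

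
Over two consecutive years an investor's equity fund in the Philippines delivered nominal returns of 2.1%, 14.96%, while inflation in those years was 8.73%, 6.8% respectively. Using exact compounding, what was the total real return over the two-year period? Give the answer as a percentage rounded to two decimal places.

Compound the nominal returns: 1.0210 × 1.1496 = 1.173742.
Compound inflation: 1.0873 × 1.0680 = 1.161236.
Deflate: 1.173742 / 1.161236 = 1.010769.
Total real return = 1.010769 − 1 → 1.08%.

1.08%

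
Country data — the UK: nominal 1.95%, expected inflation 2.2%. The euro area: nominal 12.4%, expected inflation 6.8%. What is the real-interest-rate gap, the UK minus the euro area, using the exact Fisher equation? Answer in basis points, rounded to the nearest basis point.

The UK: (1 + 0.0195)/(1 + 0.0220) − 1 = -0.2446%
The euro area: (1 + 0.1240)/(1 + 0.0680) − 1 = 5.2434%
Differential = -0.2446% − 5.2434% = -5.4881% → -549 basis points.

-549 basis points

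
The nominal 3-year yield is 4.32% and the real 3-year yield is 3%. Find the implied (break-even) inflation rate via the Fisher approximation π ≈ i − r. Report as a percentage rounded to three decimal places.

π ≈ i − r = 4.32% − 3% → 1.320%.

1.320%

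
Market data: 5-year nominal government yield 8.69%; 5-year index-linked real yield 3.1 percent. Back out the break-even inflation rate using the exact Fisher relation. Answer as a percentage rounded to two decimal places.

5.42%

(1 + π) = (1 + i)/(1 + r) = 1.08690 / 1.03100 = 1.054219
Break-even inflation = 1.054219 − 1 → 5.42%.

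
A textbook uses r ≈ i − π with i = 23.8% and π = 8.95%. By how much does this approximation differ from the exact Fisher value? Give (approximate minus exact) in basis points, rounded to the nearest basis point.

Approximate: r ≈ 23.800% − 8.950% = 14.8500%
Exact: (1 + 0.2380)/(1 + 0.0895) − 1 = 13.6301%
Error = 14.8500% − 13.6301% = 1.2199% → 122 basis points.

122 basis points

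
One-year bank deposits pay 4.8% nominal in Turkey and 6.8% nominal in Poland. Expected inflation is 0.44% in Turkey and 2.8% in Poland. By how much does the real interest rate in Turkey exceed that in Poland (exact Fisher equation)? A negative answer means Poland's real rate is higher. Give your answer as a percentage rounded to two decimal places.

Turkey: (1 + 0.0480)/(1 + 0.0044) − 1 = 4.3409%
Poland: (1 + 0.0680)/(1 + 0.0280) − 1 = 3.8911%
Differential = 4.3409% − 3.8911% = 0.4498% → 0.45%.

0.45%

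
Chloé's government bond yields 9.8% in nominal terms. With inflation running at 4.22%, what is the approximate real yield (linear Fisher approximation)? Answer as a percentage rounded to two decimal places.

5.58%

r ≈ i − π = 9.8% − 4.22% = 5.58%.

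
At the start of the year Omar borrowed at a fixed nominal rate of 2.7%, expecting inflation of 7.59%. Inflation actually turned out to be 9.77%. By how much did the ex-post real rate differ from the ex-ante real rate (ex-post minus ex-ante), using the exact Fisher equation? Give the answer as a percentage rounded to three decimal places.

-1.896%

Ex-ante: (1 + 0.0270)/(1 + 0.0759) − 1 = -4.5450%
Ex-post: (1 + 0.0270)/(1 + 0.0977) − 1 = -6.4407%
Difference (ex-post − ex-ante) = -1.8957% → -1.896%.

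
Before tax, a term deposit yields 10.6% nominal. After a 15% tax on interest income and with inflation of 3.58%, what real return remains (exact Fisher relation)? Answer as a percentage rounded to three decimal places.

After-tax nominal return = 10.6% × (1 − 0.15) = 9.0100%.
1 + r = 1.09010 / 1.03580 = 1.052423
After-tax real rate = 1.052423 − 1 → 5.242%.

5.242%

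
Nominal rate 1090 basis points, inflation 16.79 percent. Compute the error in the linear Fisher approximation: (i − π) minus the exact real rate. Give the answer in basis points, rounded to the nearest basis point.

Approximate: r ≈ 10.900% − 16.790% = -5.8900%
Exact: (1 + 0.1090)/(1 + 0.1679) − 1 = -5.0432%
Error = -5.8900% − (-5.0432%) = -0.8468% → -85 basis points.

-85 basis points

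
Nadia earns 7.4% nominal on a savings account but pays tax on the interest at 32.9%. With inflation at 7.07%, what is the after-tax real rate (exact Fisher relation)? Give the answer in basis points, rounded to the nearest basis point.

After-tax nominal return = 7.4% × (1 − 0.329) = 4.9654%.
1 + r = 1.049654 / 1.07070 = 0.980344
After-tax real rate = 0.980344 − 1 → -197 basis points.

-197 basis points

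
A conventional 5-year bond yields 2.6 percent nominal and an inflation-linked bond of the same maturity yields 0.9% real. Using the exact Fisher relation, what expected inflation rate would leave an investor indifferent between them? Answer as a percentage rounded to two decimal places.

(1 + π) = (1 + i)/(1 + r) = 1.02600 / 1.00900 = 1.016848
Break-even inflation = 1.016848 − 1 → 1.68%.

1.68%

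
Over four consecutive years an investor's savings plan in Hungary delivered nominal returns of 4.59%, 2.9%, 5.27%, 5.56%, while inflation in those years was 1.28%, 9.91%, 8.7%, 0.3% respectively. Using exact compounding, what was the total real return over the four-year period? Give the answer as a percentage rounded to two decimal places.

Compound the nominal returns: 1.0459 × 1.0290 × 1.0527 × 1.0556 = 1.195940.
Compound inflation: 1.0128 × 1.0991 × 1.0870 × 1.0030 = 1.213644.
Deflate: 1.195940 / 1.213644 = 0.985413.
Total real return = 0.985413 − 1 → -1.46%.

-1.46%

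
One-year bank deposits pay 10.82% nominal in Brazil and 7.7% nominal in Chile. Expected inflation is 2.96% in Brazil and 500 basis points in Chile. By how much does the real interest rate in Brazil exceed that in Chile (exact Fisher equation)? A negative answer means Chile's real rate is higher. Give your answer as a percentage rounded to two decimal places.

Brazil: (1 + 0.1082)/(1 + 0.0296) − 1 = 7.6340%
Chile: (1 + 0.0770)/(1 + 0.0500) − 1 = 2.5714%
Differential = 7.6340% − 2.5714% = 5.0626% → 5.06%.

5.06%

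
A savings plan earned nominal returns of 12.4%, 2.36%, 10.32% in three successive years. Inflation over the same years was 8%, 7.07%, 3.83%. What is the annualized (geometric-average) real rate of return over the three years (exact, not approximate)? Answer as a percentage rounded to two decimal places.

1.87%

Compound the nominal returns: 1.1240 × 1.0236 × 1.1032 = 1.26926072.
Compound inflation: 1.0800 × 1.0707 × 1.0383 = 1.20064443.
Deflate: 1.26926072 / 1.20064443 = 1.05714955.
Annualized real rate = 1.05714955^(1/3) − 1 = 1.8698% → 1.87%.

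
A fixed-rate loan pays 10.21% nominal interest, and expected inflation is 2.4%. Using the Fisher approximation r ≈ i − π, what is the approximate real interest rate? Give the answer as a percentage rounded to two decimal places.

r ≈ i − π = 10.21% − 2.4% = 7.81%.

7.81%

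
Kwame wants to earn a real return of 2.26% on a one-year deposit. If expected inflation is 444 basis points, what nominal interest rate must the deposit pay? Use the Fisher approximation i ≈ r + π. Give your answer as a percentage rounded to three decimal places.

6.700%

i ≈ r + π = 2.26% + 4.44% = 6.700%.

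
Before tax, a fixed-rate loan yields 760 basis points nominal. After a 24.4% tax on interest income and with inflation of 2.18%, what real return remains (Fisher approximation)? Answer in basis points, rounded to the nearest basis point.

357 basis points

After-tax nominal return = 7.6% × (1 − 0.244) = 5.7456%.
r ≈ 5.7456% − 2.18% → 357 basis points.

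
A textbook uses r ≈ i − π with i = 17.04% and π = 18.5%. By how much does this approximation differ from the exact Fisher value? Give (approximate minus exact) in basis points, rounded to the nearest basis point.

Approximate: r ≈ 17.040% − 18.500% = -1.4600%
Exact: (1 + 0.1704)/(1 + 0.1850) − 1 = -1.2321%
Error = -1.4600% − (-1.2321%) = -0.2279% → -23 basis points.

-23 basis points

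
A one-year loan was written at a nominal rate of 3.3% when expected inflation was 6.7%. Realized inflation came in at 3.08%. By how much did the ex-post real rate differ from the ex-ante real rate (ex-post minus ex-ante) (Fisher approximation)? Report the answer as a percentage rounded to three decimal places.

Ex-ante: 3.3% − 6.7% = -3.400%
Ex-post: 3.3% − 3.08% = 0.220%
Difference (ex-post − ex-ante) = 3.6200% → 3.620%.

3.620%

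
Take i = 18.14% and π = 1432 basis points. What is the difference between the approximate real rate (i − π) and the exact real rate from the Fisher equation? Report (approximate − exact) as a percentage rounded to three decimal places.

0.479%

Approximate: r ≈ 18.140% − 14.320% = 3.8200%
Exact: (1 + 0.1814)/(1 + 0.1432) − 1 = 3.341498%
Error = 3.8200% − 3.341498% = 0.478502% → 0.479%.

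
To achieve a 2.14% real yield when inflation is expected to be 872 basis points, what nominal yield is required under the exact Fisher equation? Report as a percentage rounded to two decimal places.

(1 + i) = (1 + r)(1 + π) = 1.02140 × 1.08720 = 1.11046608
i = 1.11046608 − 1, so the required nominal rate is 11.05%.

11.05%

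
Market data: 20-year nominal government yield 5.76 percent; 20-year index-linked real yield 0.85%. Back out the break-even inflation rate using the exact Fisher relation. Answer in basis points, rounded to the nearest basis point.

487 basis points

(1 + π) = (1 + i)/(1 + r) = 1.05760 / 1.00850 = 1.048686
Break-even inflation = 1.048686 − 1 → 487 basis points.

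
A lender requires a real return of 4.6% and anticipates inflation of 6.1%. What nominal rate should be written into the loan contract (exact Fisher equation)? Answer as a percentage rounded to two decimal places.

10.98%

(1 + i) = (1 + r)(1 + π) = 1.04600 × 1.06100 = 1.109806
i = 1.109806 − 1, so the required nominal rate is 10.98%.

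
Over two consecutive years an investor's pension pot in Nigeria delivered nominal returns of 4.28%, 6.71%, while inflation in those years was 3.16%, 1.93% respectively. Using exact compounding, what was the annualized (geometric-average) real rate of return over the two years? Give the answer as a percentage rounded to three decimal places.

2.872%

Compound the nominal returns: 1.0428 × 1.0671 = 1.11277188.
Compound inflation: 1.0316 × 1.0193 = 1.05150988.
Deflate: 1.11277188 / 1.05150988 = 1.05826098.
Annualized real rate = 1.05826098^(1/2) − 1 = 2.8718% → 2.872%.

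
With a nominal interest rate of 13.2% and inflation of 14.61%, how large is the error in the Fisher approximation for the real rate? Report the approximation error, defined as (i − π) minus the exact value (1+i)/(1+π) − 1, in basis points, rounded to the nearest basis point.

-18 basis points

Approximate: r ≈ 13.200% − 14.610% = -1.4100%
Exact: (1 + 0.1320)/(1 + 0.1461) − 1 = -1.2303%
Error = -1.4100% − (-1.2303%) = -0.1797% → -18 basis points.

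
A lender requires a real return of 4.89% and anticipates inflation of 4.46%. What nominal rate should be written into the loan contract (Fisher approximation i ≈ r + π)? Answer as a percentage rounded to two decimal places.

i ≈ r + π = 4.89% + 4.46% = 9.35%.

9.35%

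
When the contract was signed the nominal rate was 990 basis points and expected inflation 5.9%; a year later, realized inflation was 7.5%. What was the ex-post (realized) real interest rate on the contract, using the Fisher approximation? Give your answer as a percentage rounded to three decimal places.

Ex-post: 9.9% − 7.5% = 2.400%
So the realized real rate is 2.400%.

2.400%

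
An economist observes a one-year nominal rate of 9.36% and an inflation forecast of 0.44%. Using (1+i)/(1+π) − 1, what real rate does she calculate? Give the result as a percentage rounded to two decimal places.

1 + r = 1.09360 / 1.00440 = 1.088809
r = 1.088809 − 1 = 8.8809%, i.e. 8.88%.

8.88%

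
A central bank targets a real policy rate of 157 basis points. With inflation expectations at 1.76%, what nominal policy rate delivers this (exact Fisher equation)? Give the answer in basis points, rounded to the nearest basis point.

(1 + i) = (1 + r)(1 + π) = 1.01570 × 1.01760 = 1.03357632
i = 1.03357632 − 1, so the required nominal rate is 336 basis points.

336 basis points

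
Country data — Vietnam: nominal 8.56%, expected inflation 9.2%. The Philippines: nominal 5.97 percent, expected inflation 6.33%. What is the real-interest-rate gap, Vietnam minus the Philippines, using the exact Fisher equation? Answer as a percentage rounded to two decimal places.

Vietnam: (1 + 0.0856)/(1 + 0.0920) − 1 = -0.5861%
The Philippines: (1 + 0.0597)/(1 + 0.0633) − 1 = -0.3386%
Differential = -0.5861% − (-0.3386%) = -0.2475% → -0.25%.

-0.25%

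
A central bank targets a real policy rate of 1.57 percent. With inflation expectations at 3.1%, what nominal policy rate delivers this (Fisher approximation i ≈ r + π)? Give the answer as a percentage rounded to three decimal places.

i ≈ r + π = 1.57% + 3.1% = 4.670%.

4.670%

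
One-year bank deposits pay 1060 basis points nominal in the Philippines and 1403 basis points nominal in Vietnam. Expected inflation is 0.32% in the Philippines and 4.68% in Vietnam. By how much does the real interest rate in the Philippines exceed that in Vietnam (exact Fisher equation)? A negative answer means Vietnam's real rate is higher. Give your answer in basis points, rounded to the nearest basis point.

The Philippines: (1 + 0.1060)/(1 + 0.0032) − 1 = 10.2472%
Vietnam: (1 + 0.1403)/(1 + 0.0468) − 1 = 8.9320%
Differential = 10.2472% − 8.9320% = 1.3152% → 132 basis points.

132 basis points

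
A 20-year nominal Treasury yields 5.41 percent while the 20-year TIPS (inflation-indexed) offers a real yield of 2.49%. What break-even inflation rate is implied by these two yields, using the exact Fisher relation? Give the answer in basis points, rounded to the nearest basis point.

285 basis points

(1 + π) = (1 + i)/(1 + r) = 1.05410 / 1.02490 = 1.028491
Break-even inflation = 1.028491 − 1 → 285 basis points.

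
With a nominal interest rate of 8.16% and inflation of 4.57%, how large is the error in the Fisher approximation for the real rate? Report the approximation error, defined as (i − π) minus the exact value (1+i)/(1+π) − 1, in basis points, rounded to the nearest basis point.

Approximate: r ≈ 8.160% − 4.570% = 3.5900%
Exact: (1 + 0.0816)/(1 + 0.0457) − 1 = 3.4331%
Error = 3.5900% − 3.4331% = 0.1569% → 16 basis points.

16 basis points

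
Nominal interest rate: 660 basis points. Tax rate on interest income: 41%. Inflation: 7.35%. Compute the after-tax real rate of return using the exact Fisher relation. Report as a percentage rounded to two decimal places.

-3.22%

After-tax nominal return = 6.6% × (1 − 0.41) = 3.8940%.
1 + r = 1.03894 / 1.07350 = 0.967806
After-tax real rate = 0.967806 − 1 → -3.22%.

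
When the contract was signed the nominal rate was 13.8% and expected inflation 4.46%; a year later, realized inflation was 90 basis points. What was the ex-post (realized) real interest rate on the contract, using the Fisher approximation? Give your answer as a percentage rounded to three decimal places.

Ex-post: 13.8% − 0.9% = 12.900%
So the realized real rate is 12.900%.

12.900%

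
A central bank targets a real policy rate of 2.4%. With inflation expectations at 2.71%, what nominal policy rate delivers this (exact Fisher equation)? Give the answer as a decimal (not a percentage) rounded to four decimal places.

(1 + i) = (1 + r)(1 + π) = 1.02400 × 1.02710 = 1.0517504
i = 1.0517504 − 1, so the required nominal rate is 0.0518.

0.0518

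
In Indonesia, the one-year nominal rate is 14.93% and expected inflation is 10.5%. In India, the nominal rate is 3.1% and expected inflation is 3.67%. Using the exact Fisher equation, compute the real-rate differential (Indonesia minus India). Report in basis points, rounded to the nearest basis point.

456 basis points

Indonesia: (1 + 0.1493)/(1 + 0.1050) − 1 = 4.0090%
India: (1 + 0.0310)/(1 + 0.0367) − 1 = -0.5498%
Differential = 4.0090% − (-0.5498%) = 4.5589% → 456 basis points.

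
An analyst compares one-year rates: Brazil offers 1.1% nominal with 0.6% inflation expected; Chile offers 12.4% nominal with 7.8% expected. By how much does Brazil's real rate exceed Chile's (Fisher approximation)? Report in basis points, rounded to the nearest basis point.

Brazil: 1.1% − 0.6% = 0.500%
Chile: 12.4% − 7.8% = 4.600%
Differential = -4.100% → -410 basis points.

-410 basis points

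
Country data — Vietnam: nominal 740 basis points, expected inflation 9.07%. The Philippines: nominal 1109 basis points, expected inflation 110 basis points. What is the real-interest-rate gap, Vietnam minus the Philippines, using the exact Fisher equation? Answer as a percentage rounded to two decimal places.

-11.41%

Vietnam: (1 + 0.0740)/(1 + 0.0907) − 1 = -1.5311%
The Philippines: (1 + 0.1109)/(1 + 0.0110) − 1 = 9.8813%
Differential = -1.5311% − 9.8813% = -11.4124% → -11.41%.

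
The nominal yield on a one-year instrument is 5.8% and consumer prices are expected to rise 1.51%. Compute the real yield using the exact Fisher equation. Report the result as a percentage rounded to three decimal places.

4.226%

1 + r = 1.05800 / 1.01510 = 1.042262
r = 1.042262 − 1 = 4.2262%, i.e. 4.226%.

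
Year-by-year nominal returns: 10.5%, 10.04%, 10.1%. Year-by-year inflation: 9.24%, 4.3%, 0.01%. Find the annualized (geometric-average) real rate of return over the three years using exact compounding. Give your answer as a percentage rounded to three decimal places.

Nominal growth factor = 1.1050 × 1.1004 × 1.1010 = 1.33875214
Price-level growth factor = 1.0924 × 1.0430 × 1.0001 = 1.13948714
Real growth factor = 1.33875214 / 1.13948714 = 1.17487254
Annualized real rate = 1.17487254^(1/3) − 1 = 5.5189% → 5.519%.

5.519%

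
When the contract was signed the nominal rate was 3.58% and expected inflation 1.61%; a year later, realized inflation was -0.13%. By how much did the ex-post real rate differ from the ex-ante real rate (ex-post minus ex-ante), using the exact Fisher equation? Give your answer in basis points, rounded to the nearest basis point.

178 basis points

Ex-ante: (1 + 0.0358)/(1 + 0.0161) − 1 = 1.9388%
Ex-post: (1 + 0.0358)/(1 − 0.0013) − 1 = 3.7148%
Difference (ex-post − ex-ante) = 1.7760% → 178 basis points.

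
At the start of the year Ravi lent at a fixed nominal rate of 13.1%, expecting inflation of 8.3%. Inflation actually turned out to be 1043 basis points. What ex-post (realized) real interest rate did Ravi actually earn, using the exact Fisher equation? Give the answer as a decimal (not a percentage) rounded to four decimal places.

0.0242

Ex-post: (1 + 0.1310)/(1 + 0.1043) − 1 = 2.4178%
So the realized real rate is 0.0242.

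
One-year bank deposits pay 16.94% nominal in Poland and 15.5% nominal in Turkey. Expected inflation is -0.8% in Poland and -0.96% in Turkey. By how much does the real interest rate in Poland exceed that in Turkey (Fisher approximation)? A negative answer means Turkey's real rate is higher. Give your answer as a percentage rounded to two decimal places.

Poland: 16.94% − (-0.8%) = 17.740%
Turkey: 15.5% − (-0.96%) = 16.460%
Differential = 1.280% → 1.28%.

1.28%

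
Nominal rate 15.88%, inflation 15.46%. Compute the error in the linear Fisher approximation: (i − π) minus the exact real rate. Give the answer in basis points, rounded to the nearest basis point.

Approximate: r ≈ 15.880% − 15.460% = 0.4200%
Exact: (1 + 0.1588)/(1 + 0.1546) − 1 = 0.3638%
Error = 0.4200% − 0.3638% = 0.0562% → 6 basis points.

6 basis points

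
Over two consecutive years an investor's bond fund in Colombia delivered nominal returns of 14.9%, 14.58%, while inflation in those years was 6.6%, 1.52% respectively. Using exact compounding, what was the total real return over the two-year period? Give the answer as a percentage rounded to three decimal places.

Compound the nominal returns: 1.1490 × 1.1458 = 1.316524.
Compound inflation: 1.0660 × 1.0152 = 1.082203.
Deflate: 1.316524 / 1.082203 = 1.216522.
Total real return = 1.216522 − 1 → 21.652%.

21.652%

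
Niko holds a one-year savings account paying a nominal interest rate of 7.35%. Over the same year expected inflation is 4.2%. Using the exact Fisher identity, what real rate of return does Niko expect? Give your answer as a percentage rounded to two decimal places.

By the Fisher identity, 1 + r = (1 + i)/(1 + π).
1 + r = 1.07350 / 1.04200 = 1.030230
r = 1.030230 − 1 = 3.0230%, i.e. 3.02%.

3.02%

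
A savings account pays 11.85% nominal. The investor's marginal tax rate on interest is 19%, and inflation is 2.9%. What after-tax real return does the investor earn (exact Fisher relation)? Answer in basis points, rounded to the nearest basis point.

After-tax nominal return = 11.85% × (1 − 0.19) = 9.5985%.
1 + r = 1.095985 / 1.02900 = 1.065097
After-tax real rate = 1.065097 − 1 → 651 basis points.

651 basis points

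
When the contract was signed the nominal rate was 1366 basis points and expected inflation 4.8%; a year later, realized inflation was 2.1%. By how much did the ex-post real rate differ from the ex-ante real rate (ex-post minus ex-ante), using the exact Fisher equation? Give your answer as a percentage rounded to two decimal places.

2.87%

Ex-ante: (1 + 0.1366)/(1 + 0.0480) − 1 = 8.4542%
Ex-post: (1 + 0.1366)/(1 + 0.0210) − 1 = 11.3222%
Difference (ex-post − ex-ante) = 2.8680% → 2.87%.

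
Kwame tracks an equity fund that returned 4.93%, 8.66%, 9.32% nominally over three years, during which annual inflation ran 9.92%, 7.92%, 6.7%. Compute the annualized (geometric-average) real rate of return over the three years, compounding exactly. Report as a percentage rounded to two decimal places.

Nominal growth factor = 1.0493 × 1.0866 × 1.0932 = 1.24643317
Price-level growth factor = 1.0992 × 1.0792 × 1.0670 = 1.26573583
Real growth factor = 1.24643317 / 1.26573583 = 0.98474984
Annualized real rate = 0.98474984^(1/3) − 1 = -0.5109% → -0.51%.

-0.51%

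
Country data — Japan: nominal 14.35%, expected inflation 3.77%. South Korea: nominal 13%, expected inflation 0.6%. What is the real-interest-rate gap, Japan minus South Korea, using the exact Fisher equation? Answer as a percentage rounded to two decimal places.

-2.13%

Japan: (1 + 0.1435)/(1 + 0.0377) − 1 = 10.1956%
South Korea: (1 + 0.1300)/(1 + 0.0060) − 1 = 12.3260%
Differential = 10.1956% − 12.3260% = -2.1304% → -2.13%.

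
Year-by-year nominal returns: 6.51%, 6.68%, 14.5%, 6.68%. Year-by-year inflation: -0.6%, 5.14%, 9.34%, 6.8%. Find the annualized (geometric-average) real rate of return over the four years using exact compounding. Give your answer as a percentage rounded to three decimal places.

3.268%

Nominal growth factor = 1.0651 × 1.0668 × 1.1450 × 1.0668 = 1.38791186
Price-level growth factor = 0.9940 × 1.0514 × 1.0934 × 1.0680 = 1.22040697
Real growth factor = 1.38791186 / 1.22040697 = 1.13725330
Annualized real rate = 1.13725330^(1/4) − 1 = 3.2677% → 3.268%.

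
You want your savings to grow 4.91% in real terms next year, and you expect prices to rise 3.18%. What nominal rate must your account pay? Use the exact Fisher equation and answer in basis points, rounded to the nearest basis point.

(1 + i) = (1 + r)(1 + π) = 1.04910 × 1.03180 = 1.08246138
i = 1.08246138 − 1, so the required nominal rate is 825 basis points.

825 basis points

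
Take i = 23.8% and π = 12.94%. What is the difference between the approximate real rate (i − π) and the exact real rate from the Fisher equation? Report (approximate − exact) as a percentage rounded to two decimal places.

Approximate: r ≈ 23.800% − 12.940% = 10.8600%
Exact: (1 + 0.2380)/(1 + 0.1294) − 1 = 9.6157%
Error = 10.8600% − 9.6157% = 1.2443% → 1.24%.

1.24%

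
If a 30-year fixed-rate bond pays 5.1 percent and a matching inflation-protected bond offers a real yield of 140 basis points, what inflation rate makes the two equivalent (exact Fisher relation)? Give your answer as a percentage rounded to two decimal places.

3.65%

(1 + π) = (1 + i)/(1 + r) = 1.05100 / 1.01400 = 1.036489
Break-even inflation = 1.036489 − 1 → 3.65%.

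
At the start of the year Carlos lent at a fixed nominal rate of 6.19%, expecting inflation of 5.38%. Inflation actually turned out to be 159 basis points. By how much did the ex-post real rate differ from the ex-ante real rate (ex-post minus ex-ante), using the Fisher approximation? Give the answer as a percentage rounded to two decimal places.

3.79%

Ex-ante: 6.19% − 5.38% = 0.810%
Ex-post: 6.19% − 1.59% = 4.600%
Difference (ex-post − ex-ante) = 3.7900% → 3.79%.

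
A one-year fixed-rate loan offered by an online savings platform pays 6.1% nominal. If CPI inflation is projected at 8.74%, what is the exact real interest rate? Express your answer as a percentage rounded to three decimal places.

By the Fisher equation, 1 + r = (1 + i)/(1 + π).
1 + r = 1.06100 / 1.08740 = 0.975722
r = 0.975722 − 1 = -2.4278%, i.e. -2.428%.

-2.428%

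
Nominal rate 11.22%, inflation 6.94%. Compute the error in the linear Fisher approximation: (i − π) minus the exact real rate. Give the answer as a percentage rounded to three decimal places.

Approximate: r ≈ 11.220% − 6.940% = 4.2800%
Exact: (1 + 0.1122)/(1 + 0.0694) − 1 = 4.0022%
Error = 4.2800% − 4.0022% = 0.2778% → 0.278%.

0.278%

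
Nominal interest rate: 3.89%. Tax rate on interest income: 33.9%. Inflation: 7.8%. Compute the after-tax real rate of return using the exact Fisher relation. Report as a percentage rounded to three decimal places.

-4.850%

After-tax nominal return = 3.89% × (1 − 0.339) = 2.57129%.
1 + r = 1.0257129 / 1.07800 = 0.951496
After-tax real rate = 0.951496 − 1 → -4.850%.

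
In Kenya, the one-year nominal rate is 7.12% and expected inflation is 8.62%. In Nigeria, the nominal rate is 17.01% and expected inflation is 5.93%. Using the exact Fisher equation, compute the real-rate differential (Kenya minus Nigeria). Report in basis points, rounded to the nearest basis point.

-1184 basis points

Kenya: (1 + 0.0712)/(1 + 0.0862) − 1 = -1.3810%
Nigeria: (1 + 0.1701)/(1 + 0.0593) − 1 = 10.4597%
Differential = -1.3810% − 10.4597% = -11.8407% → -1184 basis points.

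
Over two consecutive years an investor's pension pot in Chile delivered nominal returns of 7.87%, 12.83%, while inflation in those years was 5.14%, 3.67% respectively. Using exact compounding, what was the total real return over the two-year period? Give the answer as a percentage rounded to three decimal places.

Compound the nominal returns: 1.0787 × 1.1283 = 1.217097.
Compound inflation: 1.0514 × 1.0367 = 1.089986.
Deflate: 1.217097 / 1.089986 = 1.116617.
Total real return = 1.116617 − 1 → 11.662%.

11.662%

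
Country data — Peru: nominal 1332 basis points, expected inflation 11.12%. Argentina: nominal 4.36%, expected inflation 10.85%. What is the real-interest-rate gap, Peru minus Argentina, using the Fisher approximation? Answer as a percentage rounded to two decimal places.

8.69%

Peru: 13.32% − 11.12% = 2.200%
Argentina: 4.36% − 10.85% = -6.490%
Differential = 8.690% → 8.69%.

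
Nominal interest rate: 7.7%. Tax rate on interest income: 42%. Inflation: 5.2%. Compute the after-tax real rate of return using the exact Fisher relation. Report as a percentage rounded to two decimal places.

After-tax nominal return = 7.7% × (1 − 0.42) = 4.4660%.
1 + r = 1.04466 / 1.05200 = 0.993023
After-tax real rate = 0.993023 − 1 → -0.70%.

-0.70%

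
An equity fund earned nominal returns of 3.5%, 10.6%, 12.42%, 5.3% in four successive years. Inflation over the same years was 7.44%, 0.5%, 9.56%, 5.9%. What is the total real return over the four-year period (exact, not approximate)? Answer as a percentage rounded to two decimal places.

Compound the nominal returns: 1.0350 × 1.1060 × 1.1242 × 1.0530 = 1.355088.
Compound inflation: 1.0744 × 1.0050 × 1.0956 × 1.0590 = 1.252795.
Deflate: 1.355088 / 1.252795 = 1.081652.
Total real return = 1.081652 − 1 → 8.17%.

8.17%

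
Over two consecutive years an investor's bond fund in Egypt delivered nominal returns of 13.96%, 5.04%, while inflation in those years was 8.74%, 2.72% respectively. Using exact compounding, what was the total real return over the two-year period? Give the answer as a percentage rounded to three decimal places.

Compound the nominal returns: 1.1396 × 1.0504 = 1.197036.
Compound inflation: 1.0874 × 1.0272 = 1.116977.
Deflate: 1.197036 / 1.116977 = 1.071674.
Total real return = 1.071674 − 1 → 7.167%.

7.167%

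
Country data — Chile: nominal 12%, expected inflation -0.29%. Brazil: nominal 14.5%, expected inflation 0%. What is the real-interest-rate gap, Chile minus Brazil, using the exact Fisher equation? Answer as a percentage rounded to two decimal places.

-2.17%

Chile: (1 + 0.1200)/(1 − 0.0029) − 1 = 12.3257%
Brazil: (1 + 0.1450)/(1 + 0.0000) − 1 = 14.5000%
Differential = 12.3257% − 14.5000% = -2.1743% → -2.17%.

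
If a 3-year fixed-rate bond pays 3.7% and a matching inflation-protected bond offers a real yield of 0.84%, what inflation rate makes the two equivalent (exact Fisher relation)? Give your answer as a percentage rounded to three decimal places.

2.836%

(1 + π) = (1 + i)/(1 + r) = 1.03700 / 1.00840 = 1.028362
Break-even inflation = 1.028362 − 1 → 2.836%.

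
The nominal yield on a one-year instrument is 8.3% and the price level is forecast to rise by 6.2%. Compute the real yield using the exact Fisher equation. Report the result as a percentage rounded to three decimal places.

By the Fisher identity, 1 + r = (1 + i)/(1 + π).
1 + r = 1.08300 / 1.06200 = 1.019774
r = 1.019774 − 1 = 1.9774%, i.e. 1.977%.

1.977%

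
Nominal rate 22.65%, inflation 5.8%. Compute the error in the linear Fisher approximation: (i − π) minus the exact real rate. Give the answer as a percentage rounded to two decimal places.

0.92%

Approximate: r ≈ 22.650% − 5.800% = 16.8500%
Exact: (1 + 0.2265)/(1 + 0.0580) − 1 = 15.9263%
Error = 16.8500% − 15.9263% = 0.9237% → 0.92%.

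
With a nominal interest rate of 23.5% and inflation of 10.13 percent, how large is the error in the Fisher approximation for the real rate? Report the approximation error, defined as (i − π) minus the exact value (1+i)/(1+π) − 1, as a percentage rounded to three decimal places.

1.230%

Approximate: r ≈ 23.500% − 10.130% = 13.3700%
Exact: (1 + 0.2350)/(1 + 0.1013) − 1 = 12.1402%
Error = 13.3700% − 12.1402% = 1.2298% → 1.230%.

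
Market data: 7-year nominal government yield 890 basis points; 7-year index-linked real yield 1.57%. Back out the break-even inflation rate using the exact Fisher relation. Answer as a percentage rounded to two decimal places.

(1 + π) = (1 + i)/(1 + r) = 1.08900 / 1.01570 = 1.072167
Break-even inflation = 1.072167 − 1 → 7.22%.

7.22%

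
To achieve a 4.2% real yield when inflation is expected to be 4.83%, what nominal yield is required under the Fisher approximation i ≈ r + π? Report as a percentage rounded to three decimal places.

i ≈ r + π = 4.2% + 4.83% = 9.030%.

9.030%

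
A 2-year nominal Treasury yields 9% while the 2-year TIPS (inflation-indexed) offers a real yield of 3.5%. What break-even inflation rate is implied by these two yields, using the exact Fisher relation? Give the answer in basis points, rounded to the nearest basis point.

(1 + π) = (1 + i)/(1 + r) = 1.09000 / 1.03500 = 1.053140
Break-even inflation = 1.053140 − 1 → 531 basis points.

531 basis points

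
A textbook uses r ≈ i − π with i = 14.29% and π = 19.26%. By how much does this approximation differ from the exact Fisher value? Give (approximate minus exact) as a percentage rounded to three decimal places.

Approximate: r ≈ 14.290% − 19.260% = -4.9700%
Exact: (1 + 0.1429)/(1 + 0.1926) − 1 = -4.1674%
Error = -4.9700% − (-4.1674%) = -0.8026% → -0.803%.

-0.803%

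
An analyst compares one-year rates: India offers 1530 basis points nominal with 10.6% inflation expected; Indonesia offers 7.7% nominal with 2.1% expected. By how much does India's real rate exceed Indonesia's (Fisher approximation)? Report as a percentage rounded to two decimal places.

-0.90%

India: 15.3% − 10.6% = 4.700%
Indonesia: 7.7% − 2.1% = 5.600%
Differential = -0.900% → -0.90%.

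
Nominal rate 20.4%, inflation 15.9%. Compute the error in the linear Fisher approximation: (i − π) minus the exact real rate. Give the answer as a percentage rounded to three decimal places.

0.617%

Approximate: r ≈ 20.400% − 15.900% = 4.5000%
Exact: (1 + 0.2040)/(1 + 0.1590) − 1 = 3.8827%
Error = 4.5000% − 3.8827% = 0.6173% → 0.617%.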